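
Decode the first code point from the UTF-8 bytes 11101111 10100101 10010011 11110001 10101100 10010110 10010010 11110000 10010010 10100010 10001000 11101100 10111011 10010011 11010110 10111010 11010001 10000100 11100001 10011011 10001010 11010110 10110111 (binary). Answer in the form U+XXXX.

Offset 0: leading byte 0xEF = 11101111 → 3-byte char #1 = EF A5 93.
Leading byte 0xEF = 11101111 matches 1110xxxx → 3-byte sequence.
Byte 1: 0xEF = 11101111, payload 1111 (4 bits).
Byte 2: 0xA5 = 10100101 (10xxxxxx ✓), payload 100101.
Byte 3: 0x93 = 10010011 (10xxxxxx ✓), payload 010011.
Concatenate: 1111100101010011 = 0xF953 (16 bits → U+F953).

U+F953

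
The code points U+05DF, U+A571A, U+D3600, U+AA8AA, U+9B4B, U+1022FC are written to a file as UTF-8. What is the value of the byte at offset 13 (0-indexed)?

0xAA

U+05DF → 2-byte form D7 9F at offsets 0–1.
U+A571A → 4-byte form F2 A5 9C 9A at offsets 2–5.
U+D3600 → 4-byte form F3 93 98 80 at offsets 6–9.
U+AA8AA → 4-byte form F2 AA A2 AA at offsets 10–13.
Offset 13 falls in char 4's range; it's byte 4 of F2 AA A2 AA = 0xAA.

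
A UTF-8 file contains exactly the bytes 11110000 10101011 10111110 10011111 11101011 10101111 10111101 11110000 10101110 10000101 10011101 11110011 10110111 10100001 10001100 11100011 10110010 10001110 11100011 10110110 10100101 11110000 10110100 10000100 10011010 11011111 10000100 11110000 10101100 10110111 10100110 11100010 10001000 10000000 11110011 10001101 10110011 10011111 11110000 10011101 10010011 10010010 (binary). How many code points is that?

12

Byte at offset 0: 0xF0 = 11110000 → 4-byte char (#1). Advance 4.
Byte at offset 4: 0xEB = 11101011 → 3-byte char (#2). Advance 3.
Byte at offset 7: 0xF0 = 11110000 → 4-byte char (#3). Advance 4.
Byte at offset 11: 0xF3 = 11110011 → 4-byte char (#4). Advance 4.
Byte at offset 15: 0xE3 = 11100011 → 3-byte char (#5). Advance 3.
Byte at offset 18: 0xE3 = 11100011 → 3-byte char (#6). Advance 3.
Byte at offset 21: 0xF0 = 11110000 → 4-byte char (#7). Advance 4.
Byte at offset 25: 0xDF = 11011111 → 2-byte char (#8). Advance 2.
Byte at offset 27: 0xF0 = 11110000 → 4-byte char (#9). Advance 4.
Byte at offset 31: 0xE2 = 11100010 → 3-byte char (#10). Advance 3.
Byte at offset 34: 0xF3 = 11110011 → 4-byte char (#11). Advance 4.
Byte at offset 38: 0xF0 = 11110000 → 4-byte char (#12). Advance 4.
Reached end at offset 42 after 12 code points.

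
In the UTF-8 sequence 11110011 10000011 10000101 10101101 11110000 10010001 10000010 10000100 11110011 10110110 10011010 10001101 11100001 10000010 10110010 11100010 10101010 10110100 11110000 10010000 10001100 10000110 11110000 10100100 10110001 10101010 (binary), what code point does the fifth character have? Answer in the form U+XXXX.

Offset 0: leading byte 0xF3 = 11110011 → 4-byte char #1 = F3 83 85 AD.
Offset 4: leading byte 0xF0 = 11110000 → 4-byte char #2 = F0 91 82 84.
Offset 8: leading byte 0xF3 = 11110011 → 4-byte char #3 = F3 B6 9A 8D.
Offset 12: leading byte 0xE1 = 11100001 → 3-byte char #4 = E1 82 B2.
Offset 15: leading byte 0xE2 = 11100010 → 3-byte char #5 = E2 AA B4.
Leading byte 0xE2 = 11100010 matches 1110xxxx → 3-byte sequence.
Byte 1: 0xE2 = 11100010, payload 0010 (4 bits).
Byte 2: 0xAA = 10101010 (10xxxxxx ✓), payload 101010.
Byte 3: 0xB4 = 10110100 (10xxxxxx ✓), payload 110100.
Concatenate: 0010101010110100 = 0x2AB4 (16 bits → U+2AB4).

U+2AB4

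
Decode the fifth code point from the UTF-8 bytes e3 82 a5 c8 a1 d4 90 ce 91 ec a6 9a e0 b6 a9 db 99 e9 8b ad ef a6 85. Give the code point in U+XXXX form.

U+C99A

Offset 0: leading byte 0xE3 = 11100011 → 3-byte char #1 = E3 82 A5.
Offset 3: leading byte 0xC8 = 11001000 → 2-byte char #2 = C8 A1.
Offset 5: leading byte 0xD4 = 11010100 → 2-byte char #3 = D4 90.
Offset 7: leading byte 0xCE = 11001110 → 2-byte char #4 = CE 91.
Offset 9: leading byte 0xEC = 11101100 → 3-byte char #5 = EC A6 9A.
Leading byte 0xEC = 11101100 matches 1110xxxx → 3-byte sequence.
Byte 1: 0xEC = 11101100, payload 1100 (4 bits).
Byte 2: 0xA6 = 10100110 (10xxxxxx ✓), payload 100110.
Byte 3: 0x9A = 10011010 (10xxxxxx ✓), payload 011010.
Concatenate: 1100100110011010 = 0xC99A (16 bits → U+C99A).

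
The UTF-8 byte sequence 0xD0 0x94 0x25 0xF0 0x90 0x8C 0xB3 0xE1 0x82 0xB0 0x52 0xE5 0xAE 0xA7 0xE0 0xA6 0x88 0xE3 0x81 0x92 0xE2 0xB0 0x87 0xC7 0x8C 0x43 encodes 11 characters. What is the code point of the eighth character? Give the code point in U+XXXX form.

U+3052

Offset 0: leading byte 0xD0 = 11010000 → 2-byte char #1 = D0 94.
Offset 2: leading byte 0x25 = 00100101 → 1-byte char #2 = 25.
Offset 3: leading byte 0xF0 = 11110000 → 4-byte char #3 = F0 90 8C B3.
Offset 7: leading byte 0xE1 = 11100001 → 3-byte char #4 = E1 82 B0.
Offset 10: leading byte 0x52 = 01010010 → 1-byte char #5 = 52.
Offset 11: leading byte 0xE5 = 11100101 → 3-byte char #6 = E5 AE A7.
Offset 14: leading byte 0xE0 = 11100000 → 3-byte char #7 = E0 A6 88.
Offset 17: leading byte 0xE3 = 11100011 → 3-byte char #8 = E3 81 92.
Leading byte 0xE3 = 11100011 matches 1110xxxx → 3-byte sequence.
Byte 1: 0xE3 = 11100011, payload 0011 (4 bits).
Byte 2: 0x81 = 10000001 (10xxxxxx ✓), payload 000001.
Byte 3: 0x92 = 10010010 (10xxxxxx ✓), payload 010010.
Concatenate: 0011000001010010 = 0x3052 (16 bits → U+3052).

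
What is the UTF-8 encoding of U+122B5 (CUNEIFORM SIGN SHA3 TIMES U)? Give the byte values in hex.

U+122B5 = 0x122B5 = 74421 decimal. In range U+10000–U+10FFFF → 4-byte form: 11110xxx 10xxxxxx 10xxxxxx 10xxxxxx.
Binary (21 bits): 000010010001010110101.
Split 3+6+6+6: 000 | 010010 | 001010 | 110101.
Byte 1: 11110000 = 0xF0.
Byte 2: 10010010 = 0x92.
Byte 3: 10001010 = 0x8A.
Byte 4: 10110101 = 0xB5.

F0 92 8A B5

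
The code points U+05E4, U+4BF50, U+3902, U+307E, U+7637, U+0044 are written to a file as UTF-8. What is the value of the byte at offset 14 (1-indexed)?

0x98

1-indexed offset 14 is 0-indexed offset 13.
U+05E4 → 2-byte form D7 A4 at offsets 0–1.
U+4BF50 → 4-byte form F1 8B BD 90 at offsets 2–5.
U+3902 → 3-byte form E3 A4 82 at offsets 6–8.
U+307E → 3-byte form E3 81 BE at offsets 9–11.
U+7637 → 3-byte form E7 98 B7 at offsets 12–14.
Offset 13 falls in char 5's range; it's byte 2 of E7 98 B7 = 0x98.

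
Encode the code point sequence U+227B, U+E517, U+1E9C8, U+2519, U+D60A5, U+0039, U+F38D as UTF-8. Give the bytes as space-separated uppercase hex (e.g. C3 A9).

U+227B: 3-byte form → E2 89 BB.
U+E517: 3-byte form → EE 94 97.
U+1E9C8: 4-byte form → F0 9E A7 88.
U+2519: 3-byte form → E2 94 99.
U+D60A5: 4-byte form → F3 96 82 A5.
U+0039: 1-byte form → 39.
U+F38D: 3-byte form → EF 8E 8D.
Concatenated (21 bytes): E2 89 BB EE 94 97 F0 9E A7 88 E2 94 99 F3 96 82 A5 39 EF 8E 8D.

E2 89 BB EE 94 97 F0 9E A7 88 E2 94 99 F3 96 82 A5 39 EF 8E 8D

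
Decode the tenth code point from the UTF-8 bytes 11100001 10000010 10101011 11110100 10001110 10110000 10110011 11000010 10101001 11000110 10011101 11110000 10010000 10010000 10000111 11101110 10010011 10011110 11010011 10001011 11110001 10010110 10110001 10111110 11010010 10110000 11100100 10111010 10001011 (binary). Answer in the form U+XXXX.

Offset 0: leading byte 0xE1 = 11100001 → 3-byte char #1 = E1 82 AB.
Offset 3: leading byte 0xF4 = 11110100 → 4-byte char #2 = F4 8E B0 B3.
Offset 7: leading byte 0xC2 = 11000010 → 2-byte char #3 = C2 A9.
Offset 9: leading byte 0xC6 = 11000110 → 2-byte char #4 = C6 9D.
Offset 11: leading byte 0xF0 = 11110000 → 4-byte char #5 = F0 90 90 87.
Offset 15: leading byte 0xEE = 11101110 → 3-byte char #6 = EE 93 9E.
Offset 18: leading byte 0xD3 = 11010011 → 2-byte char #7 = D3 8B.
Offset 20: leading byte 0xF1 = 11110001 → 4-byte char #8 = F1 96 B1 BE.
Offset 24: leading byte 0xD2 = 11010010 → 2-byte char #9 = D2 B0.
Offset 26: leading byte 0xE4 = 11100100 → 3-byte char #10 = E4 BA 8B.
Leading byte 0xE4 = 11100100 matches 1110xxxx → 3-byte sequence.
Byte 1: 0xE4 = 11100100, payload 0100 (4 bits).
Byte 2: 0xBA = 10111010 (10xxxxxx ✓), payload 111010.
Byte 3: 0x8B = 10001011 (10xxxxxx ✓), payload 001011.
Concatenate: 0100111010001011 = 0x4E8B (16 bits → U+4E8B).

U+4E8B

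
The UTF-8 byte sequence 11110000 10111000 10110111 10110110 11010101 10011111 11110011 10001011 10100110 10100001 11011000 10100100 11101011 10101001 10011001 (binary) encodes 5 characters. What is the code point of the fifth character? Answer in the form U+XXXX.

Offset 0: leading byte 0xF0 = 11110000 → 4-byte char #1 = F0 B8 B7 B6.
Offset 4: leading byte 0xD5 = 11010101 → 2-byte char #2 = D5 9F.
Offset 6: leading byte 0xF3 = 11110011 → 4-byte char #3 = F3 8B A6 A1.
Offset 10: leading byte 0xD8 = 11011000 → 2-byte char #4 = D8 A4.
Offset 12: leading byte 0xEB = 11101011 → 3-byte char #5 = EB A9 99.
Leading byte 0xEB = 11101011 matches 1110xxxx → 3-byte sequence.
Byte 1: 0xEB = 11101011, payload 1011 (4 bits).
Byte 2: 0xA9 = 10101001 (10xxxxxx ✓), payload 101001.
Byte 3: 0x99 = 10011001 (10xxxxxx ✓), payload 011001.
Concatenate: 1011101001011001 = 0xBA59 (16 bits → U+BA59).

U+BA59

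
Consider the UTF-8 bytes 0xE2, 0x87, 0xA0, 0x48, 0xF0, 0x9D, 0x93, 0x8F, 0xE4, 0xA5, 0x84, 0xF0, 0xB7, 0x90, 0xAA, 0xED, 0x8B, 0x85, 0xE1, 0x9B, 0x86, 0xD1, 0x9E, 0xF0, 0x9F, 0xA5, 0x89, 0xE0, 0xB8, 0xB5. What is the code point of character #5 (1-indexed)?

U+3742A

Offset 0: leading byte 0xE2 = 11100010 → 3-byte char #1 = E2 87 A0.
Offset 3: leading byte 0x48 = 01001000 → 1-byte char #2 = 48.
Offset 4: leading byte 0xF0 = 11110000 → 4-byte char #3 = F0 9D 93 8F.
Offset 8: leading byte 0xE4 = 11100100 → 3-byte char #4 = E4 A5 84.
Offset 11: leading byte 0xF0 = 11110000 → 4-byte char #5 = F0 B7 90 AA.
Leading byte 0xF0 = 11110000 matches 11110xxx → 4-byte sequence.
Byte 1: 0xF0 = 11110000, payload 000 (3 bits).
Byte 2: 0xB7 = 10110111 (10xxxxxx ✓), payload 110111.
Byte 3: 0x90 = 10010000 (10xxxxxx ✓), payload 010000.
Byte 4: 0xAA = 10101010 (10xxxxxx ✓), payload 101010.
Concatenate: 000110111010000101010 = 0x3742A (21 bits → U+3742A).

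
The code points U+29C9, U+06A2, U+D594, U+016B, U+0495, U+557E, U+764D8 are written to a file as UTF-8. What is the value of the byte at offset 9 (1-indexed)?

0xC5

1-indexed offset 9 is 0-indexed offset 8.
U+29C9 → 3-byte form E2 A7 89 at offsets 0–2.
U+06A2 → 2-byte form DA A2 at offsets 3–4.
U+D594 → 3-byte form ED 96 94 at offsets 5–7.
U+016B → 2-byte form C5 AB at offsets 8–9.
Offset 8 falls in char 4's range; it's byte 1 of C5 AB = 0xC5.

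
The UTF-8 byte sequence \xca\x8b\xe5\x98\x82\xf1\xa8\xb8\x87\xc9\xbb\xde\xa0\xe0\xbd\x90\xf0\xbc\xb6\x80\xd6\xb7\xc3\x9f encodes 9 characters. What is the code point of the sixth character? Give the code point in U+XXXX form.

U+0F50

Offset 0: leading byte 0xCA = 11001010 → 2-byte char #1 = CA 8B.
Offset 2: leading byte 0xE5 = 11100101 → 3-byte char #2 = E5 98 82.
Offset 5: leading byte 0xF1 = 11110001 → 4-byte char #3 = F1 A8 B8 87.
Offset 9: leading byte 0xC9 = 11001001 → 2-byte char #4 = C9 BB.
Offset 11: leading byte 0xDE = 11011110 → 2-byte char #5 = DE A0.
Offset 13: leading byte 0xE0 = 11100000 → 3-byte char #6 = E0 BD 90.
Leading byte 0xE0 = 11100000 matches 1110xxxx → 3-byte sequence.
Byte 1: 0xE0 = 11100000, payload 0000 (4 bits).
Byte 2: 0xBD = 10111101 (10xxxxxx ✓), payload 111101.
Byte 3: 0x90 = 10010000 (10xxxxxx ✓), payload 010000.
Concatenate: 0000111101010000 = 0xF50 (16 bits → U+0F50).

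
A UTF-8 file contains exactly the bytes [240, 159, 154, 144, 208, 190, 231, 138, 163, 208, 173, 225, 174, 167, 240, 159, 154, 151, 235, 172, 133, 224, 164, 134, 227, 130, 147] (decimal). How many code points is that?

Byte at offset 0: 0xF0 = 11110000 → 4-byte char (#1). Advance 4.
Byte at offset 4: 0xD0 = 11010000 → 2-byte char (#2). Advance 2.
Byte at offset 6: 0xE7 = 11100111 → 3-byte char (#3). Advance 3.
Byte at offset 9: 0xD0 = 11010000 → 2-byte char (#4). Advance 2.
Byte at offset 11: 0xE1 = 11100001 → 3-byte char (#5). Advance 3.
Byte at offset 14: 0xF0 = 11110000 → 4-byte char (#6). Advance 4.
Byte at offset 18: 0xEB = 11101011 → 3-byte char (#7). Advance 3.
Byte at offset 21: 0xE0 = 11100000 → 3-byte char (#8). Advance 3.
Byte at offset 24: 0xE3 = 11100011 → 3-byte char (#9). Advance 3.
Reached end at offset 27 after 9 code points.

9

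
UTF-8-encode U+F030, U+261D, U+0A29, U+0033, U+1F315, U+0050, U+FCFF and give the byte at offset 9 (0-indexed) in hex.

U+F030 → 3-byte form EF 80 B0 at offsets 0–2.
U+261D → 3-byte form E2 98 9D at offsets 3–5.
U+0A29 → 3-byte form E0 A8 A9 at offsets 6–8.
U+0033 → 1-byte form 33 at offsets 9–9.
Offset 9 falls in char 4's range; it's byte 1 of 33 = 0x33.

0x33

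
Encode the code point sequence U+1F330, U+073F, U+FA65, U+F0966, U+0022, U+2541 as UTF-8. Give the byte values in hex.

F0 9F 8C B0 DC BF EF A9 A5 F3 B0 A5 A6 22 E2 95 81

U+1F330: 4-byte form → F0 9F 8C B0.
U+073F: 2-byte form → DC BF.
U+FA65: 3-byte form → EF A9 A5.
U+F0966: 4-byte form → F3 B0 A5 A6.
U+0022: 1-byte form → 22.
U+2541: 3-byte form → E2 95 81.
Concatenated (17 bytes): F0 9F 8C B0 DC BF EF A9 A5 F3 B0 A5 A6 22 E2 95 81.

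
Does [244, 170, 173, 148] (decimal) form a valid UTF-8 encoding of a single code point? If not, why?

invalid (encodes a value above U+10FFFF)

Leading byte 0xF4 = 11110100 → 4-byte form.
Payload = 0x12AB54, which exceeds U+10FFFF, the maximum Unicode code point. (Leading bytes F5–FF, or F4 followed by ≥ 0x90, are invalid.)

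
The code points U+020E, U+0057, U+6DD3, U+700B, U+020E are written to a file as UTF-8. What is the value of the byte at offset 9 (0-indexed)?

0xC8

U+020E → 2-byte form C8 8E at offsets 0–1.
U+0057 → 1-byte form 57 at offsets 2–2.
U+6DD3 → 3-byte form E6 B7 93 at offsets 3–5.
U+700B → 3-byte form E7 80 8B at offsets 6–8.
U+020E → 2-byte form C8 8E at offsets 9–10.
Offset 9 falls in char 5's range; it's byte 1 of C8 8E = 0xC8.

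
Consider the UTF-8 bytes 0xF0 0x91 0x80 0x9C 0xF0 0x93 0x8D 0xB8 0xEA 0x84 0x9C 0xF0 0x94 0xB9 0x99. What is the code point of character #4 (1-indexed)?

U+14E59

Offset 0: leading byte 0xF0 = 11110000 → 4-byte char #1 = F0 91 80 9C.
Offset 4: leading byte 0xF0 = 11110000 → 4-byte char #2 = F0 93 8D B8.
Offset 8: leading byte 0xEA = 11101010 → 3-byte char #3 = EA 84 9C.
Offset 11: leading byte 0xF0 = 11110000 → 4-byte char #4 = F0 94 B9 99.
Leading byte 0xF0 = 11110000 matches 11110xxx → 4-byte sequence.
Byte 1: 0xF0 = 11110000, payload 000 (3 bits).
Byte 2: 0x94 = 10010100 (10xxxxxx ✓), payload 010100.
Byte 3: 0xB9 = 10111001 (10xxxxxx ✓), payload 111001.
Byte 4: 0x99 = 10011001 (10xxxxxx ✓), payload 011001.
Concatenate: 000010100111001011001 = 0x14E59 (21 bits → U+14E59).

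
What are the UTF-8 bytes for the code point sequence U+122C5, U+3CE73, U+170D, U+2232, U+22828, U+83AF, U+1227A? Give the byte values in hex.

F0 92 8B 85 F0 BC B9 B3 E1 9C 8D E2 88 B2 F0 A2 A0 A8 E8 8E AF F0 92 89 BA

U+122C5: 4-byte form → F0 92 8B 85.
U+3CE73: 4-byte form → F0 BC B9 B3.
U+170D: 3-byte form → E1 9C 8D.
U+2232: 3-byte form → E2 88 B2.
U+22828: 4-byte form → F0 A2 A0 A8.
U+83AF: 3-byte form → E8 8E AF.
U+1227A: 4-byte form → F0 92 89 BA.
Concatenated (25 bytes): F0 92 8B 85 F0 BC B9 B3 E1 9C 8D E2 88 B2 F0 A2 A0 A8 E8 8E AF F0 92 89 BA.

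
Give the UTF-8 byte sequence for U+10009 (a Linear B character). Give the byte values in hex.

U+10009 = 0x10009 = 65545 decimal. In range U+10000–U+10FFFF → 4-byte form: 11110xxx 10xxxxxx 10xxxxxx 10xxxxxx.
Binary (21 bits): 000010000000000001001.
Split 3+6+6+6: 000 | 010000 | 000000 | 001001.
Byte 1: 11110000 = 0xF0.
Byte 2: 10010000 = 0x90.
Byte 3: 10000000 = 0x80.
Byte 4: 10001001 = 0x89.

F0 90 80 89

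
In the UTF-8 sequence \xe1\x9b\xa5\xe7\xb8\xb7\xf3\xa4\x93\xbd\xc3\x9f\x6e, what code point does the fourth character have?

Offset 0: leading byte 0xE1 = 11100001 → 3-byte char #1 = E1 9B A5.
Offset 3: leading byte 0xE7 = 11100111 → 3-byte char #2 = E7 B8 B7.
Offset 6: leading byte 0xF3 = 11110011 → 4-byte char #3 = F3 A4 93 BD.
Offset 10: leading byte 0xC3 = 11000011 → 2-byte char #4 = C3 9F.
Leading byte 0xC3 = 11000011 matches 110xxxxx → 2-byte sequence.
Byte 1: 0xC3 = 11000011, payload 00011 (5 bits).
Byte 2: 0x9F = 10011111 (10xxxxxx ✓), payload 011111.
Concatenate: 00011011111 = 0xDF (11 bits → U+00DF).

U+00DF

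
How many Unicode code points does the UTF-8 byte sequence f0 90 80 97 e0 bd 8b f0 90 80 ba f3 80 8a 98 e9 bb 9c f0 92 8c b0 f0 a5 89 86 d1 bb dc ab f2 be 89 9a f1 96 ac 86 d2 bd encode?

Byte at offset 0: 0xF0 = 11110000 → 4-byte char (#1). Advance 4.
Byte at offset 4: 0xE0 = 11100000 → 3-byte char (#2). Advance 3.
Byte at offset 7: 0xF0 = 11110000 → 4-byte char (#3). Advance 4.
Byte at offset 11: 0xF3 = 11110011 → 4-byte char (#4). Advance 4.
Byte at offset 15: 0xE9 = 11101001 → 3-byte char (#5). Advance 3.
Byte at offset 18: 0xF0 = 11110000 → 4-byte char (#6). Advance 4.
Byte at offset 22: 0xF0 = 11110000 → 4-byte char (#7). Advance 4.
Byte at offset 26: 0xD1 = 11010001 → 2-byte char (#8). Advance 2.
Byte at offset 28: 0xDC = 11011100 → 2-byte char (#9). Advance 2.
Byte at offset 30: 0xF2 = 11110010 → 4-byte char (#10). Advance 4.
Byte at offset 34: 0xF1 = 11110001 → 4-byte char (#11). Advance 4.
Byte at offset 38: 0xD2 = 11010010 → 2-byte char (#12). Advance 2.
Reached end at offset 40 after 12 code points.

12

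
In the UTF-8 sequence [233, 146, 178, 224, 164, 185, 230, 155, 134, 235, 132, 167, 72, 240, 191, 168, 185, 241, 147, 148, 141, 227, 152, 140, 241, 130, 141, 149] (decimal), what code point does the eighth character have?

U+360C

Offset 0: leading byte 0xE9 = 11101001 → 3-byte char #1 = E9 92 B2.
Offset 3: leading byte 0xE0 = 11100000 → 3-byte char #2 = E0 A4 B9.
Offset 6: leading byte 0xE6 = 11100110 → 3-byte char #3 = E6 9B 86.
Offset 9: leading byte 0xEB = 11101011 → 3-byte char #4 = EB 84 A7.
Offset 12: leading byte 0x48 = 01001000 → 1-byte char #5 = 48.
Offset 13: leading byte 0xF0 = 11110000 → 4-byte char #6 = F0 BF A8 B9.
Offset 17: leading byte 0xF1 = 11110001 → 4-byte char #7 = F1 93 94 8D.
Offset 21: leading byte 0xE3 = 11100011 → 3-byte char #8 = E3 98 8C.
Leading byte 0xE3 = 11100011 matches 1110xxxx → 3-byte sequence.
Byte 1: 0xE3 = 11100011, payload 0011 (4 bits).
Byte 2: 0x98 = 10011000 (10xxxxxx ✓), payload 011000.
Byte 3: 0x8C = 10001100 (10xxxxxx ✓), payload 001100.
Concatenate: 0011011000001100 = 0x360C (16 bits → U+360C).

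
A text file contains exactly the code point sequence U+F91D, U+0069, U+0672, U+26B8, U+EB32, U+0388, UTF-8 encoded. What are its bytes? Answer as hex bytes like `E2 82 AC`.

U+F91D: 3-byte form → EF A4 9D.
U+0069: 1-byte form → 69.
U+0672: 2-byte form → D9 B2.
U+26B8: 3-byte form → E2 9A B8.
U+EB32: 3-byte form → EE AC B2.
U+0388: 2-byte form → CE 88.
Concatenated (14 bytes): EF A4 9D 69 D9 B2 E2 9A B8 EE AC B2 CE 88.

EF A4 9D 69 D9 B2 E2 9A B8 EE AC B2 CE 88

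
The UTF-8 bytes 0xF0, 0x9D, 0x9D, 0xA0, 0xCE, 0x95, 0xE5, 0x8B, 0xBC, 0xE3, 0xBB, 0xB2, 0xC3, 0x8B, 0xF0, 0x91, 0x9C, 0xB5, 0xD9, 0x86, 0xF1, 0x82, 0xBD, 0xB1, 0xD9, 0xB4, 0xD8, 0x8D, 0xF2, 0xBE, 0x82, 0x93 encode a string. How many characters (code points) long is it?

Byte at offset 0: 0xF0 = 11110000 → 4-byte char (#1). Advance 4.
Byte at offset 4: 0xCE = 11001110 → 2-byte char (#2). Advance 2.
Byte at offset 6: 0xE5 = 11100101 → 3-byte char (#3). Advance 3.
Byte at offset 9: 0xE3 = 11100011 → 3-byte char (#4). Advance 3.
Byte at offset 12: 0xC3 = 11000011 → 2-byte char (#5). Advance 2.
Byte at offset 14: 0xF0 = 11110000 → 4-byte char (#6). Advance 4.
Byte at offset 18: 0xD9 = 11011001 → 2-byte char (#7). Advance 2.
Byte at offset 20: 0xF1 = 11110001 → 4-byte char (#8). Advance 4.
Byte at offset 24: 0xD9 = 11011001 → 2-byte char (#9). Advance 2.
Byte at offset 26: 0xD8 = 11011000 → 2-byte char (#10). Advance 2.
Byte at offset 28: 0xF2 = 11110010 → 4-byte char (#11). Advance 4.
Reached end at offset 32 after 11 code points.

11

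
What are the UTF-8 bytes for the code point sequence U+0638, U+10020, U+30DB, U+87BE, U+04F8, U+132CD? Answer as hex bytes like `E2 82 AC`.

U+0638: 2-byte form → D8 B8.
U+10020: 4-byte form → F0 90 80 A0.
U+30DB: 3-byte form → E3 83 9B.
U+87BE: 3-byte form → E8 9E BE.
U+04F8: 2-byte form → D3 B8.
U+132CD: 4-byte form → F0 93 8B 8D.
Concatenated (18 bytes): D8 B8 F0 90 80 A0 E3 83 9B E8 9E BE D3 B8 F0 93 8B 8D.

D8 B8 F0 90 80 A0 E3 83 9B E8 9E BE D3 B8 F0 93 8B 8D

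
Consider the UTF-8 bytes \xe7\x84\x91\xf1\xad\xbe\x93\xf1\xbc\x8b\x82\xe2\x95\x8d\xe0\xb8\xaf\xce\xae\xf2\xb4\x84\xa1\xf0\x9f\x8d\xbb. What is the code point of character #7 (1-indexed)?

Offset 0: leading byte 0xE7 = 11100111 → 3-byte char #1 = E7 84 91.
Offset 3: leading byte 0xF1 = 11110001 → 4-byte char #2 = F1 AD BE 93.
Offset 7: leading byte 0xF1 = 11110001 → 4-byte char #3 = F1 BC 8B 82.
Offset 11: leading byte 0xE2 = 11100010 → 3-byte char #4 = E2 95 8D.
Offset 14: leading byte 0xE0 = 11100000 → 3-byte char #5 = E0 B8 AF.
Offset 17: leading byte 0xCE = 11001110 → 2-byte char #6 = CE AE.
Offset 19: leading byte 0xF2 = 11110010 → 4-byte char #7 = F2 B4 84 A1.
Leading byte 0xF2 = 11110010 matches 11110xxx → 4-byte sequence.
Byte 1: 0xF2 = 11110010, payload 010 (3 bits).
Byte 2: 0xB4 = 10110100 (10xxxxxx ✓), payload 110100.
Byte 3: 0x84 = 10000100 (10xxxxxx ✓), payload 000100.
Byte 4: 0xA1 = 10100001 (10xxxxxx ✓), payload 100001.
Concatenate: 010110100000100100001 = 0xB4121 (21 bits → U+B4121).

U+B4121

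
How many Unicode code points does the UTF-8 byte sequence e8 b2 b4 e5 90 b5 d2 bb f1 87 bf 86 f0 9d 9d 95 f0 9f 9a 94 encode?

Byte at offset 0: 0xE8 = 11101000 → 3-byte char (#1). Advance 3.
Byte at offset 3: 0xE5 = 11100101 → 3-byte char (#2). Advance 3.
Byte at offset 6: 0xD2 = 11010010 → 2-byte char (#3). Advance 2.
Byte at offset 8: 0xF1 = 11110001 → 4-byte char (#4). Advance 4.
Byte at offset 12: 0xF0 = 11110000 → 4-byte char (#5). Advance 4.
Byte at offset 16: 0xF0 = 11110000 → 4-byte char (#6). Advance 4.
Reached end at offset 20 after 6 code points.

6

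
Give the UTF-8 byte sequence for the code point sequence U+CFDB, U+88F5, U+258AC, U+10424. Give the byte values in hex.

U+CFDB: 3-byte form → EC BF 9B.
U+88F5: 3-byte form → E8 A3 B5.
U+258AC: 4-byte form → F0 A5 A2 AC.
U+10424: 4-byte form → F0 90 90 A4.
Concatenated (14 bytes): EC BF 9B E8 A3 B5 F0 A5 A2 AC F0 90 90 A4.

EC BF 9B E8 A3 B5 F0 A5 A2 AC F0 90 90 A4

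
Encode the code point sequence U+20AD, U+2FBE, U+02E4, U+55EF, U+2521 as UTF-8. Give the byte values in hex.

E2 82 AD E2 BE BE CB A4 E5 97 AF E2 94 A1

U+20AD: 3-byte form → E2 82 AD.
U+2FBE: 3-byte form → E2 BE BE.
U+02E4: 2-byte form → CB A4.
U+55EF: 3-byte form → E5 97 AF.
U+2521: 3-byte form → E2 94 A1.
Concatenated (14 bytes): E2 82 AD E2 BE BE CB A4 E5 97 AF E2 94 A1.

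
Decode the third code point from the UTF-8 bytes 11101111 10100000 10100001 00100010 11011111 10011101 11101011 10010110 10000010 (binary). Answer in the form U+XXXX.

U+07DD

Offset 0: leading byte 0xEF = 11101111 → 3-byte char #1 = EF A0 A1.
Offset 3: leading byte 0x22 = 00100010 → 1-byte char #2 = 22.
Offset 4: leading byte 0xDF = 11011111 → 2-byte char #3 = DF 9D.
Leading byte 0xDF = 11011111 matches 110xxxxx → 2-byte sequence.
Byte 1: 0xDF = 11011111, payload 11111 (5 bits).
Byte 2: 0x9D = 10011101 (10xxxxxx ✓), payload 011101.
Concatenate: 11111011101 = 0x7DD (11 bits → U+07DD).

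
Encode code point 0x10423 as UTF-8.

F0 90 90 A3

U+10423 = 0x10423 = 66595 decimal. In range U+10000–U+10FFFF → 4-byte form: 11110xxx 10xxxxxx 10xxxxxx 10xxxxxx.
Binary (21 bits): 000010000010000100011.
Split 3+6+6+6: 000 | 010000 | 010000 | 100011.
Byte 1: 11110000 = 0xF0.
Byte 2: 10010000 = 0x90.
Byte 3: 10010000 = 0x90.
Byte 4: 10100011 = 0xA3.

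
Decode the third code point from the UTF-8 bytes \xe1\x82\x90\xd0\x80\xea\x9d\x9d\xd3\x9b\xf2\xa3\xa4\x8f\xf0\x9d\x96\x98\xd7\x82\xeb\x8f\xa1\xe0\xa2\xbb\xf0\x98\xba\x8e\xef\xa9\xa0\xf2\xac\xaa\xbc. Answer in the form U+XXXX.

U+A75D

Offset 0: leading byte 0xE1 = 11100001 → 3-byte char #1 = E1 82 90.
Offset 3: leading byte 0xD0 = 11010000 → 2-byte char #2 = D0 80.
Offset 5: leading byte 0xEA = 11101010 → 3-byte char #3 = EA 9D 9D.
Leading byte 0xEA = 11101010 matches 1110xxxx → 3-byte sequence.
Byte 1: 0xEA = 11101010, payload 1010 (4 bits).
Byte 2: 0x9D = 10011101 (10xxxxxx ✓), payload 011101.
Byte 3: 0x9D = 10011101 (10xxxxxx ✓), payload 011101.
Concatenate: 1010011101011101 = 0xA75D (16 bits → U+A75D).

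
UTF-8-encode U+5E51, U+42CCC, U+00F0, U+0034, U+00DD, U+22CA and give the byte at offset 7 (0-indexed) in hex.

U+5E51 → 3-byte form E5 B9 91 at offsets 0–2.
U+42CCC → 4-byte form F1 82 B3 8C at offsets 3–6.
U+00F0 → 2-byte form C3 B0 at offsets 7–8.
Offset 7 falls in char 3's range; it's byte 1 of C3 B0 = 0xC3.

0xC3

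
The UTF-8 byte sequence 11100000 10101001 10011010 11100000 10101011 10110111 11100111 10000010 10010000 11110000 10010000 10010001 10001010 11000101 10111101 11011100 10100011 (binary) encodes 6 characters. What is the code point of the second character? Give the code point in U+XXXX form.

U+0AF7

Offset 0: leading byte 0xE0 = 11100000 → 3-byte char #1 = E0 A9 9A.
Offset 3: leading byte 0xE0 = 11100000 → 3-byte char #2 = E0 AB B7.
Leading byte 0xE0 = 11100000 matches 1110xxxx → 3-byte sequence.
Byte 1: 0xE0 = 11100000, payload 0000 (4 bits).
Byte 2: 0xAB = 10101011 (10xxxxxx ✓), payload 101011.
Byte 3: 0xB7 = 10110111 (10xxxxxx ✓), payload 110111.
Concatenate: 0000101011110111 = 0xAF7 (16 bits → U+0AF7).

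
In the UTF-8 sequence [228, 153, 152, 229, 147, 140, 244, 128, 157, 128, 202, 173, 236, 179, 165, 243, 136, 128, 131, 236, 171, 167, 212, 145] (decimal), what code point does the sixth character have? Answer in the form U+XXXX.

U+C8003

Offset 0: leading byte 0xE4 = 11100100 → 3-byte char #1 = E4 99 98.
Offset 3: leading byte 0xE5 = 11100101 → 3-byte char #2 = E5 93 8C.
Offset 6: leading byte 0xF4 = 11110100 → 4-byte char #3 = F4 80 9D 80.
Offset 10: leading byte 0xCA = 11001010 → 2-byte char #4 = CA AD.
Offset 12: leading byte 0xEC = 11101100 → 3-byte char #5 = EC B3 A5.
Offset 15: leading byte 0xF3 = 11110011 → 4-byte char #6 = F3 88 80 83.
Leading byte 0xF3 = 11110011 matches 11110xxx → 4-byte sequence.
Byte 1: 0xF3 = 11110011, payload 011 (3 bits).
Byte 2: 0x88 = 10001000 (10xxxxxx ✓), payload 001000.
Byte 3: 0x80 = 10000000 (10xxxxxx ✓), payload 000000.
Byte 4: 0x83 = 10000011 (10xxxxxx ✓), payload 000011.
Concatenate: 011001000000000000011 = 0xC8003 (21 bits → U+C8003).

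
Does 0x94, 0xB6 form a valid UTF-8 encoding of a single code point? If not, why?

Byte 0x94 = 10010100 has the form 10xxxxxx — a continuation byte — but there is no preceding leading byte.

invalid (continuation byte with no leading byte)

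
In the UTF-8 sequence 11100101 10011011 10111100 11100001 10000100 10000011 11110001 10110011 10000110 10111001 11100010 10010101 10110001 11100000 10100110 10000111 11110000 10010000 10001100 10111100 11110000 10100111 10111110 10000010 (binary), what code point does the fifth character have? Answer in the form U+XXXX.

U+0987

Offset 0: leading byte 0xE5 = 11100101 → 3-byte char #1 = E5 9B BC.
Offset 3: leading byte 0xE1 = 11100001 → 3-byte char #2 = E1 84 83.
Offset 6: leading byte 0xF1 = 11110001 → 4-byte char #3 = F1 B3 86 B9.
Offset 10: leading byte 0xE2 = 11100010 → 3-byte char #4 = E2 95 B1.
Offset 13: leading byte 0xE0 = 11100000 → 3-byte char #5 = E0 A6 87.
Leading byte 0xE0 = 11100000 matches 1110xxxx → 3-byte sequence.
Byte 1: 0xE0 = 11100000, payload 0000 (4 bits).
Byte 2: 0xA6 = 10100110 (10xxxxxx ✓), payload 100110.
Byte 3: 0x87 = 10000111 (10xxxxxx ✓), payload 000111.
Concatenate: 0000100110000111 = 0x987 (16 bits → U+0987).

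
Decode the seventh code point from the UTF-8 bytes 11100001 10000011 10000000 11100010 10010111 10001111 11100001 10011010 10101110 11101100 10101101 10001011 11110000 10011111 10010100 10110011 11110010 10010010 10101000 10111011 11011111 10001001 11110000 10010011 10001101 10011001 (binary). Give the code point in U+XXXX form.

Offset 0: leading byte 0xE1 = 11100001 → 3-byte char #1 = E1 83 80.
Offset 3: leading byte 0xE2 = 11100010 → 3-byte char #2 = E2 97 8F.
Offset 6: leading byte 0xE1 = 11100001 → 3-byte char #3 = E1 9A AE.
Offset 9: leading byte 0xEC = 11101100 → 3-byte char #4 = EC AD 8B.
Offset 12: leading byte 0xF0 = 11110000 → 4-byte char #5 = F0 9F 94 B3.
Offset 16: leading byte 0xF2 = 11110010 → 4-byte char #6 = F2 92 A8 BB.
Offset 20: leading byte 0xDF = 11011111 → 2-byte char #7 = DF 89.
Leading byte 0xDF = 11011111 matches 110xxxxx → 2-byte sequence.
Byte 1: 0xDF = 11011111, payload 11111 (5 bits).
Byte 2: 0x89 = 10001001 (10xxxxxx ✓), payload 001001.
Concatenate: 11111001001 = 0x7C9 (11 bits → U+07C9).

U+07C9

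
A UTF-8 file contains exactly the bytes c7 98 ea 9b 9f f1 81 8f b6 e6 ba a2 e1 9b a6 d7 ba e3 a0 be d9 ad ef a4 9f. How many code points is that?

Byte at offset 0: 0xC7 = 11000111 → 2-byte char (#1). Advance 2.
Byte at offset 2: 0xEA = 11101010 → 3-byte char (#2). Advance 3.
Byte at offset 5: 0xF1 = 11110001 → 4-byte char (#3). Advance 4.
Byte at offset 9: 0xE6 = 11100110 → 3-byte char (#4). Advance 3.
Byte at offset 12: 0xE1 = 11100001 → 3-byte char (#5). Advance 3.
Byte at offset 15: 0xD7 = 11010111 → 2-byte char (#6). Advance 2.
Byte at offset 17: 0xE3 = 11100011 → 3-byte char (#7). Advance 3.
Byte at offset 20: 0xD9 = 11011001 → 2-byte char (#8). Advance 2.
Byte at offset 22: 0xEF = 11101111 → 3-byte char (#9). Advance 3.
Reached end at offset 25 after 9 code points.

9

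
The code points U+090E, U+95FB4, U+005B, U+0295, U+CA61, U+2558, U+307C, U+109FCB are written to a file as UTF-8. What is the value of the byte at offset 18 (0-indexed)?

0xBC

U+090E → 3-byte form E0 A4 8E at offsets 0–2.
U+95FB4 → 4-byte form F2 95 BE B4 at offsets 3–6.
U+005B → 1-byte form 5B at offsets 7–7.
U+0295 → 2-byte form CA 95 at offsets 8–9.
U+CA61 → 3-byte form EC A9 A1 at offsets 10–12.
U+2558 → 3-byte form E2 95 98 at offsets 13–15.
U+307C → 3-byte form E3 81 BC at offsets 16–18.
Offset 18 falls in char 7's range; it's byte 3 of E3 81 BC = 0xBC.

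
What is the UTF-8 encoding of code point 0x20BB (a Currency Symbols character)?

U+20BB = 0x20BB = 8379 decimal. In range U+0800–U+FFFF → 3-byte form: 1110xxxx 10xxxxxx 10xxxxxx.
Binary (16 bits): 0010000010111011.
Split 4+6+6: 0010 | 000010 | 111011.
Byte 1: 11100010 = 0xE2.
Byte 2: 10000010 = 0x82.
Byte 3: 10111011 = 0xBB.

E2 82 BB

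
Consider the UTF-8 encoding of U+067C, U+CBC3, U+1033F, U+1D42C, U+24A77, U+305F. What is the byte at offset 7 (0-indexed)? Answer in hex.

U+067C → 2-byte form D9 BC at offsets 0–1.
U+CBC3 → 3-byte form EC AF 83 at offsets 2–4.
U+1033F → 4-byte form F0 90 8C BF at offsets 5–8.
Offset 7 falls in char 3's range; it's byte 3 of F0 90 8C BF = 0x8C.

0x8C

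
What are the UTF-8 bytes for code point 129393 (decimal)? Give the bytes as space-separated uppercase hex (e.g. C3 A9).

U+1F971 = 0x1F971 = 129393 decimal. In range U+10000–U+10FFFF → 4-byte form: 11110xxx 10xxxxxx 10xxxxxx 10xxxxxx.
Binary (21 bits): 000011111100101110001.
Split 3+6+6+6: 000 | 011111 | 100101 | 110001.
Byte 1: 11110000 = 0xF0.
Byte 2: 10011111 = 0x9F.
Byte 3: 10100101 = 0xA5.
Byte 4: 10110001 = 0xB1.

F0 9F A5 B1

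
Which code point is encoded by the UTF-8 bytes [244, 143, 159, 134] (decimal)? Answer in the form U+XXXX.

U+10F7C6

Leading byte 0xF4 = 11110100 matches 11110xxx → 4-byte sequence.
Byte 1: 0xF4 = 11110100, payload 100 (3 bits).
Byte 2: 0x8F = 10001111 (10xxxxxx ✓), payload 001111.
Byte 3: 0x9F = 10011111 (10xxxxxx ✓), payload 011111.
Byte 4: 0x86 = 10000110 (10xxxxxx ✓), payload 000110.
Concatenate: 100001111011111000110 = 0x10F7C6 (21 bits → U+10F7C6).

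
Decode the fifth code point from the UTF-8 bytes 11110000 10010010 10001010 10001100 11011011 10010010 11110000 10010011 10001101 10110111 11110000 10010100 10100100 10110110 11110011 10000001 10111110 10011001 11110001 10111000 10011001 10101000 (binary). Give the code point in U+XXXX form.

U+C1F99

Offset 0: leading byte 0xF0 = 11110000 → 4-byte char #1 = F0 92 8A 8C.
Offset 4: leading byte 0xDB = 11011011 → 2-byte char #2 = DB 92.
Offset 6: leading byte 0xF0 = 11110000 → 4-byte char #3 = F0 93 8D B7.
Offset 10: leading byte 0xF0 = 11110000 → 4-byte char #4 = F0 94 A4 B6.
Offset 14: leading byte 0xF3 = 11110011 → 4-byte char #5 = F3 81 BE 99.
Leading byte 0xF3 = 11110011 matches 11110xxx → 4-byte sequence.
Byte 1: 0xF3 = 11110011, payload 011 (3 bits).
Byte 2: 0x81 = 10000001 (10xxxxxx ✓), payload 000001.
Byte 3: 0xBE = 10111110 (10xxxxxx ✓), payload 111110.
Byte 4: 0x99 = 10011001 (10xxxxxx ✓), payload 011001.
Concatenate: 011000001111110011001 = 0xC1F99 (21 bits → U+C1F99).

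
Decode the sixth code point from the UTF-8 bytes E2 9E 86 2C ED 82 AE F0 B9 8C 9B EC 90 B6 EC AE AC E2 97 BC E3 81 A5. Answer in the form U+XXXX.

Offset 0: leading byte 0xE2 = 11100010 → 3-byte char #1 = E2 9E 86.
Offset 3: leading byte 0x2C = 00101100 → 1-byte char #2 = 2C.
Offset 4: leading byte 0xED = 11101101 → 3-byte char #3 = ED 82 AE.
Offset 7: leading byte 0xF0 = 11110000 → 4-byte char #4 = F0 B9 8C 9B.
Offset 11: leading byte 0xEC = 11101100 → 3-byte char #5 = EC 90 B6.
Offset 14: leading byte 0xEC = 11101100 → 3-byte char #6 = EC AE AC.
Leading byte 0xEC = 11101100 matches 1110xxxx → 3-byte sequence.
Byte 1: 0xEC = 11101100, payload 1100 (4 bits).
Byte 2: 0xAE = 10101110 (10xxxxxx ✓), payload 101110.
Byte 3: 0xAC = 10101100 (10xxxxxx ✓), payload 101100.
Concatenate: 1100101110101100 = 0xCBAC (16 bits → U+CBAC).

U+CBAC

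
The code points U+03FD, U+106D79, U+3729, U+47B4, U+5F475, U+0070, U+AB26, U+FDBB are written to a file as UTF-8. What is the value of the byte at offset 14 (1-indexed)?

0x9F

1-indexed offset 14 is 0-indexed offset 13.
U+03FD → 2-byte form CF BD at offsets 0–1.
U+106D79 → 4-byte form F4 86 B5 B9 at offsets 2–5.
U+3729 → 3-byte form E3 9C A9 at offsets 6–8.
U+47B4 → 3-byte form E4 9E B4 at offsets 9–11.
U+5F475 → 4-byte form F1 9F 91 B5 at offsets 12–15.
Offset 13 falls in char 5's range; it's byte 2 of F1 9F 91 B5 = 0x9F.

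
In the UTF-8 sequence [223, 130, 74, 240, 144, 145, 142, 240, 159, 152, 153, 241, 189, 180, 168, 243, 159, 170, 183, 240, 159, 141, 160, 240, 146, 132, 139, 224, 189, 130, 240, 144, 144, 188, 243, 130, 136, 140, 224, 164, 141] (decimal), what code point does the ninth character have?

U+0F42

Offset 0: leading byte 0xDF = 11011111 → 2-byte char #1 = DF 82.
Offset 2: leading byte 0x4A = 01001010 → 1-byte char #2 = 4A.
Offset 3: leading byte 0xF0 = 11110000 → 4-byte char #3 = F0 90 91 8E.
Offset 7: leading byte 0xF0 = 11110000 → 4-byte char #4 = F0 9F 98 99.
Offset 11: leading byte 0xF1 = 11110001 → 4-byte char #5 = F1 BD B4 A8.
Offset 15: leading byte 0xF3 = 11110011 → 4-byte char #6 = F3 9F AA B7.
Offset 19: leading byte 0xF0 = 11110000 → 4-byte char #7 = F0 9F 8D A0.
Offset 23: leading byte 0xF0 = 11110000 → 4-byte char #8 = F0 92 84 8B.
Offset 27: leading byte 0xE0 = 11100000 → 3-byte char #9 = E0 BD 82.
Leading byte 0xE0 = 11100000 matches 1110xxxx → 3-byte sequence.
Byte 1: 0xE0 = 11100000, payload 0000 (4 bits).
Byte 2: 0xBD = 10111101 (10xxxxxx ✓), payload 111101.
Byte 3: 0x82 = 10000010 (10xxxxxx ✓), payload 000010.
Concatenate: 0000111101000010 = 0xF42 (16 bits → U+0F42).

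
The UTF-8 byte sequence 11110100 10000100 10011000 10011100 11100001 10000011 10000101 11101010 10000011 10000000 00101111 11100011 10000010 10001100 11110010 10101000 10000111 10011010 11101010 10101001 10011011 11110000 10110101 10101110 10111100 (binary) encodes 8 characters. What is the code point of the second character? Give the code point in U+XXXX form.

Offset 0: leading byte 0xF4 = 11110100 → 4-byte char #1 = F4 84 98 9C.
Offset 4: leading byte 0xE1 = 11100001 → 3-byte char #2 = E1 83 85.
Leading byte 0xE1 = 11100001 matches 1110xxxx → 3-byte sequence.
Byte 1: 0xE1 = 11100001, payload 0001 (4 bits).
Byte 2: 0x83 = 10000011 (10xxxxxx ✓), payload 000011.
Byte 3: 0x85 = 10000101 (10xxxxxx ✓), payload 000101.
Concatenate: 0001000011000101 = 0x10C5 (16 bits → U+10C5).

U+10C5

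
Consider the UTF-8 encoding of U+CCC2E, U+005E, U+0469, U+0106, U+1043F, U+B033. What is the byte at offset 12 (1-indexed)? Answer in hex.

0x90

1-indexed offset 12 is 0-indexed offset 11.
U+CCC2E → 4-byte form F3 8C B0 AE at offsets 0–3.
U+005E → 1-byte form 5E at offsets 4–4.
U+0469 → 2-byte form D1 A9 at offsets 5–6.
U+0106 → 2-byte form C4 86 at offsets 7–8.
U+1043F → 4-byte form F0 90 90 BF at offsets 9–12.
Offset 11 falls in char 5's range; it's byte 3 of F0 90 90 BF = 0x90.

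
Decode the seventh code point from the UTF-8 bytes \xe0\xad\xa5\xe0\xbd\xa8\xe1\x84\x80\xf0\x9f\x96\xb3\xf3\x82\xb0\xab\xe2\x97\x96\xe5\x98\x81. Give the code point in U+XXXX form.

U+5601

Offset 0: leading byte 0xE0 = 11100000 → 3-byte char #1 = E0 AD A5.
Offset 3: leading byte 0xE0 = 11100000 → 3-byte char #2 = E0 BD A8.
Offset 6: leading byte 0xE1 = 11100001 → 3-byte char #3 = E1 84 80.
Offset 9: leading byte 0xF0 = 11110000 → 4-byte char #4 = F0 9F 96 B3.
Offset 13: leading byte 0xF3 = 11110011 → 4-byte char #5 = F3 82 B0 AB.
Offset 17: leading byte 0xE2 = 11100010 → 3-byte char #6 = E2 97 96.
Offset 20: leading byte 0xE5 = 11100101 → 3-byte char #7 = E5 98 81.
Leading byte 0xE5 = 11100101 matches 1110xxxx → 3-byte sequence.
Byte 1: 0xE5 = 11100101, payload 0101 (4 bits).
Byte 2: 0x98 = 10011000 (10xxxxxx ✓), payload 011000.
Byte 3: 0x81 = 10000001 (10xxxxxx ✓), payload 000001.
Concatenate: 0101011000000001 = 0x5601 (16 bits → U+5601).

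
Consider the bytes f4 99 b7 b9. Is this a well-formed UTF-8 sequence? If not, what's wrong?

Leading byte 0xF4 = 11110100 → 4-byte form.
Payload = 0x119DF9, which exceeds U+10FFFF, the maximum Unicode code point. (Leading bytes F5–FF, or F4 followed by ≥ 0x90, are invalid.)

invalid (encodes a value above U+10FFFF)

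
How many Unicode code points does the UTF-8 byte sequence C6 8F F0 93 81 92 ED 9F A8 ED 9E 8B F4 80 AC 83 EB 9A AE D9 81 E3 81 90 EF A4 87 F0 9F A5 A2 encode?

10

Byte at offset 0: 0xC6 = 11000110 → 2-byte char (#1). Advance 2.
Byte at offset 2: 0xF0 = 11110000 → 4-byte char (#2). Advance 4.
Byte at offset 6: 0xED = 11101101 → 3-byte char (#3). Advance 3.
Byte at offset 9: 0xED = 11101101 → 3-byte char (#4). Advance 3.
Byte at offset 12: 0xF4 = 11110100 → 4-byte char (#5). Advance 4.
Byte at offset 16: 0xEB = 11101011 → 3-byte char (#6). Advance 3.
Byte at offset 19: 0xD9 = 11011001 → 2-byte char (#7). Advance 2.
Byte at offset 21: 0xE3 = 11100011 → 3-byte char (#8). Advance 3.
Byte at offset 24: 0xEF = 11101111 → 3-byte char (#9). Advance 3.
Byte at offset 27: 0xF0 = 11110000 → 4-byte char (#10). Advance 4.
Reached end at offset 31 after 10 code points.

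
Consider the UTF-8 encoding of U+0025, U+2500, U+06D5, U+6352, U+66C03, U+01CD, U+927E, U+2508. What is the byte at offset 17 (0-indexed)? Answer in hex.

0xBE

U+0025 → 1-byte form 25 at offsets 0–0.
U+2500 → 3-byte form E2 94 80 at offsets 1–3.
U+06D5 → 2-byte form DB 95 at offsets 4–5.
U+6352 → 3-byte form E6 8D 92 at offsets 6–8.
U+66C03 → 4-byte form F1 A6 B0 83 at offsets 9–12.
U+01CD → 2-byte form C7 8D at offsets 13–14.
U+927E → 3-byte form E9 89 BE at offsets 15–17.
Offset 17 falls in char 7's range; it's byte 3 of E9 89 BE = 0xBE.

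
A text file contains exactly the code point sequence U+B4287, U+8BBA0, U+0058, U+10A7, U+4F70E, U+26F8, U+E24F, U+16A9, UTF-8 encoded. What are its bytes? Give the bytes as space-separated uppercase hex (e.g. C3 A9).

U+B4287: 4-byte form → F2 B4 8A 87.
U+8BBA0: 4-byte form → F2 8B AE A0.
U+0058: 1-byte form → 58.
U+10A7: 3-byte form → E1 82 A7.
U+4F70E: 4-byte form → F1 8F 9C 8E.
U+26F8: 3-byte form → E2 9B B8.
U+E24F: 3-byte form → EE 89 8F.
U+16A9: 3-byte form → E1 9A A9.
Concatenated (25 bytes): F2 B4 8A 87 F2 8B AE A0 58 E1 82 A7 F1 8F 9C 8E E2 9B B8 EE 89 8F E1 9A A9.

F2 B4 8A 87 F2 8B AE A0 58 E1 82 A7 F1 8F 9C 8E E2 9B B8 EE 89 8F E1 9A A9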